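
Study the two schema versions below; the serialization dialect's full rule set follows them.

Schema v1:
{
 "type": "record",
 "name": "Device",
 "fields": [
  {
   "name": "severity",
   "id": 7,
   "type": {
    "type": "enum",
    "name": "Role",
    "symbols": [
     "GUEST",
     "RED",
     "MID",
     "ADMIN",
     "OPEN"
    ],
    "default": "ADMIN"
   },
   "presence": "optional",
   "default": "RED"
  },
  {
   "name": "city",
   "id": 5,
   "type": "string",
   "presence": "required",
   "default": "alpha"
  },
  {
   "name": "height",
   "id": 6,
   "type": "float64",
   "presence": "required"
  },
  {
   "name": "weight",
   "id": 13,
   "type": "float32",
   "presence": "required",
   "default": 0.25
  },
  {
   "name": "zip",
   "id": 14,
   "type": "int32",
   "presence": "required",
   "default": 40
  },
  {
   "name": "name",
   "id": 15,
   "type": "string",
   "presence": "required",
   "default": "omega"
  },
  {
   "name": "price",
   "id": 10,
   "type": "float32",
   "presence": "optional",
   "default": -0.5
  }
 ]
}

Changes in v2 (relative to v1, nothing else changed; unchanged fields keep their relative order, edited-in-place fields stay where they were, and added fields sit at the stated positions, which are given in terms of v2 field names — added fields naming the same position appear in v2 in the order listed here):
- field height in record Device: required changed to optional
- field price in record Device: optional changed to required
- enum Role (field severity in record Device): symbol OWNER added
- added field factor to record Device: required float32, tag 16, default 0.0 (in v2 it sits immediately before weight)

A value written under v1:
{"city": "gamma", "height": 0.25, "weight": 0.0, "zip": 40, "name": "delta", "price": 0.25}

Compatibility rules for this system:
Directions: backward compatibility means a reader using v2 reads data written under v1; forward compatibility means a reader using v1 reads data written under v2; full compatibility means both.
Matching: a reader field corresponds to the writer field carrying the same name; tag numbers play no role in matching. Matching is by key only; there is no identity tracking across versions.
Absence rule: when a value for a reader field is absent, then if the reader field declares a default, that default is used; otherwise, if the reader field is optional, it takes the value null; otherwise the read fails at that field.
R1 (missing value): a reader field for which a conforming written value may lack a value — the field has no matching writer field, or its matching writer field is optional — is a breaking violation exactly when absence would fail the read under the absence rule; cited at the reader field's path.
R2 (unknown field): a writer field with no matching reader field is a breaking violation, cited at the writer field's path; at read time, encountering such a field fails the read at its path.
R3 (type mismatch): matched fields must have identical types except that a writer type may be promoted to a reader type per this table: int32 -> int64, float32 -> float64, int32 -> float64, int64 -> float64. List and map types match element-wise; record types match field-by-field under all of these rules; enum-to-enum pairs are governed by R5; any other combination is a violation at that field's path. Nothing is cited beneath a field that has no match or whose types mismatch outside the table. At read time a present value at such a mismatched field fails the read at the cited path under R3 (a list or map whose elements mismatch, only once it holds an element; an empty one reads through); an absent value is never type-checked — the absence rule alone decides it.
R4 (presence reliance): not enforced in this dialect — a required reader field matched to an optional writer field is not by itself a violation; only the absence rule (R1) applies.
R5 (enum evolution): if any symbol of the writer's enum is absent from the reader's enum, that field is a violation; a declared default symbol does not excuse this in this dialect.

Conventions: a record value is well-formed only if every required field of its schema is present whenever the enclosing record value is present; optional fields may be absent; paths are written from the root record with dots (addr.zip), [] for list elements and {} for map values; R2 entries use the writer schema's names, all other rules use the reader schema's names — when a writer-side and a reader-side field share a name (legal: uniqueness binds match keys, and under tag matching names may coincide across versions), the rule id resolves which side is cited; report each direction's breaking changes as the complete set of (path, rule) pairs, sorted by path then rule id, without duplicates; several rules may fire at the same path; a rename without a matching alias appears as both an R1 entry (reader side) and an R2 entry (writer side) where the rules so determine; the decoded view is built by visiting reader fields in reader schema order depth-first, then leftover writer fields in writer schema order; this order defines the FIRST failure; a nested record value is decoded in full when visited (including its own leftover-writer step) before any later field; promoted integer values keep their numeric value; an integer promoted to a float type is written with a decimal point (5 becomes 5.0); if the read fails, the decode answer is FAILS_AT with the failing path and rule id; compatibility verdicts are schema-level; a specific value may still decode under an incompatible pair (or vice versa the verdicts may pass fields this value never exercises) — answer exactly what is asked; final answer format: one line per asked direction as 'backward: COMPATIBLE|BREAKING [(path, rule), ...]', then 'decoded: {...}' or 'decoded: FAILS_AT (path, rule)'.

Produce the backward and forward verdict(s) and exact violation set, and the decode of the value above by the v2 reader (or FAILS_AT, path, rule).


in Device below, arrows point writer -> reader
backward pass over Device, reader schema v2, writer schema v1:
  severity: Role -> Role, writer optional; from severity
  city: string -> string, writer required; from city
  height: float64 -> float64, writer required; from height
  factor: no writer match
  weight: float32 -> float32, writer required; from weight
  zip: int32 -> int32, writer required; from zip
  name: string -> string, writer required; from name
  price: float32 -> float32, writer optional; from price
  => no violations; backward on Device: COMPATIBLE
forward pass over Device, reader schema v1, writer schema v2:
  severity: Role -> Role, writer optional; from severity
  city: string -> string, writer required; from city
  height: float64 -> float64, writer optional; from height
  weight: float32 -> float32, writer required; from weight
  zip: int32 -> int32, writer required; from zip
  name: string -> string, writer required; from name
  price: float32 -> float32, writer required; from price
  leftover writer field: factor
  violation R2 at factor
  violation R1 at height
  violation R5 at severity
  forward on Device therefore BREAKING (3)
decoding the Device value with the v2 reader:
  severity := "RED" (no value, default fills)
  city := "gamma"
  height := 0.25
  factor := 0.0 (no value, default fills)
  weight := 0.0
  zip := 40
  name := "delta"
  price := 0.25
  => decoded: {"severity": "RED", "city": "gamma", "height": 0.25, "factor": 0.0, "weight": 0.0, "zip": 40, "name": "delta", "price": 0.25}

backward: COMPATIBLE []; forward: BREAKING [(factor, R2), (height, R1), (severity, R5)]; decoded: {"severity": "RED", "city": "gamma", "height": 0.25, "factor": 0.0, "weight": 0.0, "zip": 40, "name": "delta", "price": 0.25}


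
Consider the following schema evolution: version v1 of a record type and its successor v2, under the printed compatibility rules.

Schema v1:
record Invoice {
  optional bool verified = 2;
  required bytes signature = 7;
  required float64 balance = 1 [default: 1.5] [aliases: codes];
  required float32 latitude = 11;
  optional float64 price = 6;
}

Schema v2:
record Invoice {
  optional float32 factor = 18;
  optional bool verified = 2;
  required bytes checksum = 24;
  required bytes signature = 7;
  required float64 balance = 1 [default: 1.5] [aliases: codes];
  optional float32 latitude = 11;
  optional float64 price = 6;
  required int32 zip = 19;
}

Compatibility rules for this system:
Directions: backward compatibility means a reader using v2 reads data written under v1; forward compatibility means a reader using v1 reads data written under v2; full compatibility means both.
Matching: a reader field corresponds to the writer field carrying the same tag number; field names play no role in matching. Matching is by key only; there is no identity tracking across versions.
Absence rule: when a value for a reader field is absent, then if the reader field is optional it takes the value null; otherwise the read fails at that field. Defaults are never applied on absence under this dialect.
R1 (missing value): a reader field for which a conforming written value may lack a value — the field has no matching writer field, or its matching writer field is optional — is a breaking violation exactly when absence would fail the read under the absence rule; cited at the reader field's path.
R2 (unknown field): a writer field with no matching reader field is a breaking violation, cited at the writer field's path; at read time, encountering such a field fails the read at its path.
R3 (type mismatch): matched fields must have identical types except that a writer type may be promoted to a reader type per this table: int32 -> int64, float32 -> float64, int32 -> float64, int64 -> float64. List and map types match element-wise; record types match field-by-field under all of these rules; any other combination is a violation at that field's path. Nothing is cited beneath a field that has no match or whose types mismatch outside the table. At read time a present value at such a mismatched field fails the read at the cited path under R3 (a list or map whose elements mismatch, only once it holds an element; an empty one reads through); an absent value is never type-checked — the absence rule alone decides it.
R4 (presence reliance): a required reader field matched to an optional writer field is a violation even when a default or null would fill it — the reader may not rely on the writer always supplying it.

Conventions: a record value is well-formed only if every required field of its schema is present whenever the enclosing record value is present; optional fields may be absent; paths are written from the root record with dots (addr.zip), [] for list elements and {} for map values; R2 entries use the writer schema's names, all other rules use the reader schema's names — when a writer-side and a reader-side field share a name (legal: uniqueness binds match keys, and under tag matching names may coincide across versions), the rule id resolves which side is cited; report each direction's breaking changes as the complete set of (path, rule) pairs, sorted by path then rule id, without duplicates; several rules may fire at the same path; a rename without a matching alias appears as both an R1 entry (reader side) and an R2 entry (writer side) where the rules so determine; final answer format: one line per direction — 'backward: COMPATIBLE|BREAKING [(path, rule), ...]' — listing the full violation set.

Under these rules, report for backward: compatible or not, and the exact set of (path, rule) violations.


in Invoice below, arrows point writer -> reader
backward analysis of Invoice with v2 as reader and v1 as writer:
  no writer field matches reader factor
  verified: bool -> bool, writer optional; from verified
  no writer field matches reader checksum
  signature: bytes -> bytes, writer required; from signature
  balance: float64 -> float64, writer required; from balance
  latitude: float32 -> float32, writer required; from latitude
  price: float64 -> float64, writer optional; from price
  no writer field matches reader zip
  R1 fires at checksum
  R1 fires at zip
  => backward: BREAKING (2)
the rest of the Invoice diff is inert for this question:
  added field factor to record Invoice: optional float32, tag 18 (in v2 it sits immediately before verified) -> its effect on Invoice is confined to the forward direction, not asked
  field latitude in record Invoice: required changed to optional -> its effect on Invoice is confined to the forward direction, not asked

backward: BREAKING [(checksum, R1), (zip, R1)]


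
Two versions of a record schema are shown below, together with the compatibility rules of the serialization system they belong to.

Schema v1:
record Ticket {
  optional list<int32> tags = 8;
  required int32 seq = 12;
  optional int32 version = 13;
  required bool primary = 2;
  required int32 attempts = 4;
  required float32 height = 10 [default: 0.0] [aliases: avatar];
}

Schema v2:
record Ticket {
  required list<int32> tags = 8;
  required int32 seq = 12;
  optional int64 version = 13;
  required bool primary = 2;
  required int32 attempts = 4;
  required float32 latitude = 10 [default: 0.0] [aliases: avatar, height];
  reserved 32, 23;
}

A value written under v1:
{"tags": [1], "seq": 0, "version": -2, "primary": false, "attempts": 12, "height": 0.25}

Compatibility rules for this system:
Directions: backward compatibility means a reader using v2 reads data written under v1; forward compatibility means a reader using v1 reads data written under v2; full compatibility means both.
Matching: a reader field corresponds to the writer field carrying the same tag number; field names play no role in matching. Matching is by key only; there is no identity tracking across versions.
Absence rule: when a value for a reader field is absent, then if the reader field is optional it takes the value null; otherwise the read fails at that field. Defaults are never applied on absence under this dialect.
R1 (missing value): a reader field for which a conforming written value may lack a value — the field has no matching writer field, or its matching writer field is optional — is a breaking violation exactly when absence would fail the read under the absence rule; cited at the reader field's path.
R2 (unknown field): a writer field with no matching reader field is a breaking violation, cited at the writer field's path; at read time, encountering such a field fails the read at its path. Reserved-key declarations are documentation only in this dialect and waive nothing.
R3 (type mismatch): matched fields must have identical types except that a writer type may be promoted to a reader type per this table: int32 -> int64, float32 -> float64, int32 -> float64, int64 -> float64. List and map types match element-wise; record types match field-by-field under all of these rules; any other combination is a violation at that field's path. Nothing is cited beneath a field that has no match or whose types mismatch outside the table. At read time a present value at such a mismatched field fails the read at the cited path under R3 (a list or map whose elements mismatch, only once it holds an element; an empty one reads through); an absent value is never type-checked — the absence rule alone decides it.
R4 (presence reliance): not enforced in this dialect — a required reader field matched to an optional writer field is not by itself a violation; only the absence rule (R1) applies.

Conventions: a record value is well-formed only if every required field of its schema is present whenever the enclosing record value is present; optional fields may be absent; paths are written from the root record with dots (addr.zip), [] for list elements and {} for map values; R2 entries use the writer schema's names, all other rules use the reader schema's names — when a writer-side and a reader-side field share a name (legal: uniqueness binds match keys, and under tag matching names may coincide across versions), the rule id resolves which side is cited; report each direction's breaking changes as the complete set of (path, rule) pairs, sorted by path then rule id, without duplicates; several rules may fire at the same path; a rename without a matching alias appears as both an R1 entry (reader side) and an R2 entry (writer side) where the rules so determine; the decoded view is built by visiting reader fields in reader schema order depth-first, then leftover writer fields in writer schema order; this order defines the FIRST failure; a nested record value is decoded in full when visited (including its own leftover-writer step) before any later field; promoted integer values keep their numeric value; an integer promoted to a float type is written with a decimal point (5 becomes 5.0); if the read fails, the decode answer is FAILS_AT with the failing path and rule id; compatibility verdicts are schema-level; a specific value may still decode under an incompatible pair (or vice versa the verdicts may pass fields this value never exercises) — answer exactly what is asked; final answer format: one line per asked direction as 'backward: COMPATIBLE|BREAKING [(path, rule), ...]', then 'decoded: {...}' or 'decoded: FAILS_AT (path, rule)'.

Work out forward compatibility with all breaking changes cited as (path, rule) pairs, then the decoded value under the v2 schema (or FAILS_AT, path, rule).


the writer's type comes first in each Ticket pair
checking forward for Ticket: reader v1 against writer v2:
  tags: list<int32> -> list<int32>, writer required; from tags
  seq: int32 -> int32, writer required; from seq
  version: int64 -> int32, writer optional; from version
  primary: bool -> bool, writer required; from primary
  attempts: int32 -> int32, writer required; from attempts
  height: float32 -> float32, writer required; from latitude
  breaking: (version, R3)
  => forward verdict for Ticket: BREAKING, 1 violation(s)
decode (reader v2):
  tags := [1]
  seq := 0
  version := -2 (int32 -> int64)
  primary := false
  attempts := 12
  latitude := 0.25 (from writer height)
  => decoded: {"tags": [1], "seq": 0, "version": -2, "primary": false, "attempts": 12, "latitude": 0.25}
the other Ticket changes do not affect what is asked:
  field tags in record Ticket: optional changed to required -> matters only for Ticket's backward compatibility — outside the asked direction

forward: BREAKING [(version, R3)]; decoded: {"tags": [1], "seq": 0, "version": -2, "primary": false, "attempts": 12, "latitude": 0.25}


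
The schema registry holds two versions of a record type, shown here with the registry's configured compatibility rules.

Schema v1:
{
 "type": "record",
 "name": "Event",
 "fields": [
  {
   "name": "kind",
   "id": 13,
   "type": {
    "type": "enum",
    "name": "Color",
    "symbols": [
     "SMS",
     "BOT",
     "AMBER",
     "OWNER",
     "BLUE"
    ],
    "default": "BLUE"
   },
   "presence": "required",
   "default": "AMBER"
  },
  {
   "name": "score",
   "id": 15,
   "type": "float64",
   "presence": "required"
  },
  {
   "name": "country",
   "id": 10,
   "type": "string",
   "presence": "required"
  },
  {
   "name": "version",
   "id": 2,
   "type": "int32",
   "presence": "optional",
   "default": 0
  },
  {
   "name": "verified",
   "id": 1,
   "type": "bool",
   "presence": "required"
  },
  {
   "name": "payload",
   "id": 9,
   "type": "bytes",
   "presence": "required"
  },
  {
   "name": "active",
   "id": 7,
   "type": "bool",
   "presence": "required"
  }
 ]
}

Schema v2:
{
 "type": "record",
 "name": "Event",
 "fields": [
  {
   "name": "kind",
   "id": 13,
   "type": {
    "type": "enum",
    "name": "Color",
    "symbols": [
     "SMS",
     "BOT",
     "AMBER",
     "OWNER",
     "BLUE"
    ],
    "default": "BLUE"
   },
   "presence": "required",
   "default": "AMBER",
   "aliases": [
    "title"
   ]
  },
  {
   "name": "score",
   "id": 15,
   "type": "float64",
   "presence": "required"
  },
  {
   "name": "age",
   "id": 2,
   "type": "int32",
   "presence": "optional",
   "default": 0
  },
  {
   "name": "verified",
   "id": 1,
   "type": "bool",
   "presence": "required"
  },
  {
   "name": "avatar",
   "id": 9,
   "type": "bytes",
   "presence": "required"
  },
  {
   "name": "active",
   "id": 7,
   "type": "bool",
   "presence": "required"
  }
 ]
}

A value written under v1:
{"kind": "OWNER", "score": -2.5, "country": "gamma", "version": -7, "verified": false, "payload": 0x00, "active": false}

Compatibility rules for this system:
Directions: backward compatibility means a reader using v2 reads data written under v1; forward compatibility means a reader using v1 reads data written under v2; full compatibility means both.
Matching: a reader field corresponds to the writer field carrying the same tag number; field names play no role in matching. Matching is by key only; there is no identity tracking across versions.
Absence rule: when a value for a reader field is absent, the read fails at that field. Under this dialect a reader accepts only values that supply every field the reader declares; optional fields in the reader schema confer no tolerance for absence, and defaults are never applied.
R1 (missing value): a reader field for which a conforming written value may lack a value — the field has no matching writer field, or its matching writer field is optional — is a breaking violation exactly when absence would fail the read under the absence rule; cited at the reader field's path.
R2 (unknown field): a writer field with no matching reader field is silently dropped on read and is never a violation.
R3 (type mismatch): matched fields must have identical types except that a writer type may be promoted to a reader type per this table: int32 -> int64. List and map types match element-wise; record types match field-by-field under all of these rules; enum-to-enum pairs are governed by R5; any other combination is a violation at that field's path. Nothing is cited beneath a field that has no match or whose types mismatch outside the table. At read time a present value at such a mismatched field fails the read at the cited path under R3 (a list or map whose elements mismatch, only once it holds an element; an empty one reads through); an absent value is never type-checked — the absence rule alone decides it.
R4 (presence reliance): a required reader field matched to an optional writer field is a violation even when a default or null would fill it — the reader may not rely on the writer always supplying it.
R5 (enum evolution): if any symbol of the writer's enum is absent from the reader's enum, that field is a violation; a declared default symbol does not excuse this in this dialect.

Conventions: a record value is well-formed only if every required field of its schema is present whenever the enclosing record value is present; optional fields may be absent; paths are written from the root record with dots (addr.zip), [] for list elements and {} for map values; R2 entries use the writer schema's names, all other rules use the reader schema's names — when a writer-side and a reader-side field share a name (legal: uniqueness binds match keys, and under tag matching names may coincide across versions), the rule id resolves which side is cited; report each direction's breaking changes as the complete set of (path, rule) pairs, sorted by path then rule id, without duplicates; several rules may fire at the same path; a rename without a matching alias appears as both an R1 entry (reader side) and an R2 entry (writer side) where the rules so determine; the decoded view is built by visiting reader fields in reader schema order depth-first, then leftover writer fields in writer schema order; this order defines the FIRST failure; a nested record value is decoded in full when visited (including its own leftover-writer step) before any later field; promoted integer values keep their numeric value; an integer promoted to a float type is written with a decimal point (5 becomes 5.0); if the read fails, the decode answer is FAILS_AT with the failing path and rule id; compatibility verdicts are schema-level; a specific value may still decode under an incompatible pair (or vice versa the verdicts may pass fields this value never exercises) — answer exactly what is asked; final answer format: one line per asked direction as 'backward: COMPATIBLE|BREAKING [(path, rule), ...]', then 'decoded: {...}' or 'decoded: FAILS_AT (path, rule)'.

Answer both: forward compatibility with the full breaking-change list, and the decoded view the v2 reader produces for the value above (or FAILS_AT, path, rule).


forward: BREAKING [(country, R1), (version, R1)]; decoded: {"kind": "OWNER", "score": -2.5, "age": -7, "verified": false, "avatar": 0x00, "active": false}

the writer's type comes first in each Event pair
forward pass over Event, reader schema v1, writer schema v2:
  writer required, Color -> Color: reader kind maps from writer kind
  writer required, float64 -> float64: reader score maps from writer score
  country: no writer-side match
  writer optional, int32 -> int32: reader version maps from writer age
  writer required, bool -> bool: reader verified maps from writer verified
  writer required, bytes -> bytes: reader payload maps from writer avatar
  writer required, bool -> bool: reader active maps from writer active
  rule R1 violated at country
  rule R1 violated at version
  => forward: BREAKING (2)
migrating the Event value to v2:
  kind := "OWNER"
  score := -2.5
  age := -7 (from writer version)
  verified := false
  avatar := 0x00 (from writer payload)
  active := false
  writer country: unknown -> dropped
  => decoded: {"kind": "OWNER", "score": -2.5, "age": -7, "verified": false, "avatar": 0x00, "active": false}


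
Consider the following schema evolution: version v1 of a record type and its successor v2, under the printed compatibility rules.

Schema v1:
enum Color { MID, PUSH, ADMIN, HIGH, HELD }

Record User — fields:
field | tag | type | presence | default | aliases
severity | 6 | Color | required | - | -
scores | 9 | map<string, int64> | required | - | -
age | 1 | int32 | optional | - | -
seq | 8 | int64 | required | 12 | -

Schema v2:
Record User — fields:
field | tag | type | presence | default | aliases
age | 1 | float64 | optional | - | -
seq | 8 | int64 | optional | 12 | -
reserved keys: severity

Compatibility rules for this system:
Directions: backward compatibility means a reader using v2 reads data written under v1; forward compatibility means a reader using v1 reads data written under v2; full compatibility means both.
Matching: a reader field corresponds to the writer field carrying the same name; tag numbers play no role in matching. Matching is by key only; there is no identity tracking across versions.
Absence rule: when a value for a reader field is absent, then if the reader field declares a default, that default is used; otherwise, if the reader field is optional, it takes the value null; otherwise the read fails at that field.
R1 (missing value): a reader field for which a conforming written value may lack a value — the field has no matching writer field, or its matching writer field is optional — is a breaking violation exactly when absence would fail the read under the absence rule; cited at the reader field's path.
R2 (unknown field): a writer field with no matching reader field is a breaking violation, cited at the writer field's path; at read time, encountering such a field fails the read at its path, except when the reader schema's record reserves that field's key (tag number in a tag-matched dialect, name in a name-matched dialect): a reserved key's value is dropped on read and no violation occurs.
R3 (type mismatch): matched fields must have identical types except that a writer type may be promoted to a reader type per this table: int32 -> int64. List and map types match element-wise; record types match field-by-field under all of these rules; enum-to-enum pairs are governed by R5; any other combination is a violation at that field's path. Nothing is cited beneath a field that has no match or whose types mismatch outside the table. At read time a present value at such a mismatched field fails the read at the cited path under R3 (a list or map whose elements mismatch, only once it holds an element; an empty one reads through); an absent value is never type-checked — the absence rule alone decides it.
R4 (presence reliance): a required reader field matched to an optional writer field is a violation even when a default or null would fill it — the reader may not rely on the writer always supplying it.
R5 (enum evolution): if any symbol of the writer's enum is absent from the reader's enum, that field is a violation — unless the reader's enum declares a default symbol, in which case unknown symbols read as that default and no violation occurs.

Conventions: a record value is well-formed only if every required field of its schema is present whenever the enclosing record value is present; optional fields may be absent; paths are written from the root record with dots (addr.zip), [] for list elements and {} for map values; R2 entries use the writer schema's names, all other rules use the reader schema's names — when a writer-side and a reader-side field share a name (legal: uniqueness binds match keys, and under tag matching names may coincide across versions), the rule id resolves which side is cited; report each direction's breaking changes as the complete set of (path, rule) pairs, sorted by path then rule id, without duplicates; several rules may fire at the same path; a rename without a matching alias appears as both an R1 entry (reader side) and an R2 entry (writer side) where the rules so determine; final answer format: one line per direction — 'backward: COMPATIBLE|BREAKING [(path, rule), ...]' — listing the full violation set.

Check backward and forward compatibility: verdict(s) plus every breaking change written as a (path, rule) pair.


backward: BREAKING [(age, R3), (scores, R2)]; forward: BREAKING [(age, R3), (scores, R1), (seq, R4), (severity, R1)]

each type pair in User: writer, then reader
backward on User — v2 reading data written by v1:
  age: paired with writer age (int32 -> float64; writer optional)
  seq: paired with writer seq (int64 -> int64; writer required)
  severity (writer side), unknown to reader
  scores (writer side), unknown to reader
  breaking: (age, R3)
  breaking: (scores, R2)
  => 2 violation(s): backward is BREAKING for User
forward on User — v1 reading data written by v2:
  no writer field matches reader severity
  no writer field matches reader scores
  age: paired with writer age (float64 -> int32; writer optional)
  seq: paired with writer seq (int64 -> int64; writer optional)
  breaking: (age, R3)
  breaking: (scores, R1)
  breaking: (seq, R4)
  breaking: (severity, R1)
  => 4 violation(s): forward is BREAKING for User


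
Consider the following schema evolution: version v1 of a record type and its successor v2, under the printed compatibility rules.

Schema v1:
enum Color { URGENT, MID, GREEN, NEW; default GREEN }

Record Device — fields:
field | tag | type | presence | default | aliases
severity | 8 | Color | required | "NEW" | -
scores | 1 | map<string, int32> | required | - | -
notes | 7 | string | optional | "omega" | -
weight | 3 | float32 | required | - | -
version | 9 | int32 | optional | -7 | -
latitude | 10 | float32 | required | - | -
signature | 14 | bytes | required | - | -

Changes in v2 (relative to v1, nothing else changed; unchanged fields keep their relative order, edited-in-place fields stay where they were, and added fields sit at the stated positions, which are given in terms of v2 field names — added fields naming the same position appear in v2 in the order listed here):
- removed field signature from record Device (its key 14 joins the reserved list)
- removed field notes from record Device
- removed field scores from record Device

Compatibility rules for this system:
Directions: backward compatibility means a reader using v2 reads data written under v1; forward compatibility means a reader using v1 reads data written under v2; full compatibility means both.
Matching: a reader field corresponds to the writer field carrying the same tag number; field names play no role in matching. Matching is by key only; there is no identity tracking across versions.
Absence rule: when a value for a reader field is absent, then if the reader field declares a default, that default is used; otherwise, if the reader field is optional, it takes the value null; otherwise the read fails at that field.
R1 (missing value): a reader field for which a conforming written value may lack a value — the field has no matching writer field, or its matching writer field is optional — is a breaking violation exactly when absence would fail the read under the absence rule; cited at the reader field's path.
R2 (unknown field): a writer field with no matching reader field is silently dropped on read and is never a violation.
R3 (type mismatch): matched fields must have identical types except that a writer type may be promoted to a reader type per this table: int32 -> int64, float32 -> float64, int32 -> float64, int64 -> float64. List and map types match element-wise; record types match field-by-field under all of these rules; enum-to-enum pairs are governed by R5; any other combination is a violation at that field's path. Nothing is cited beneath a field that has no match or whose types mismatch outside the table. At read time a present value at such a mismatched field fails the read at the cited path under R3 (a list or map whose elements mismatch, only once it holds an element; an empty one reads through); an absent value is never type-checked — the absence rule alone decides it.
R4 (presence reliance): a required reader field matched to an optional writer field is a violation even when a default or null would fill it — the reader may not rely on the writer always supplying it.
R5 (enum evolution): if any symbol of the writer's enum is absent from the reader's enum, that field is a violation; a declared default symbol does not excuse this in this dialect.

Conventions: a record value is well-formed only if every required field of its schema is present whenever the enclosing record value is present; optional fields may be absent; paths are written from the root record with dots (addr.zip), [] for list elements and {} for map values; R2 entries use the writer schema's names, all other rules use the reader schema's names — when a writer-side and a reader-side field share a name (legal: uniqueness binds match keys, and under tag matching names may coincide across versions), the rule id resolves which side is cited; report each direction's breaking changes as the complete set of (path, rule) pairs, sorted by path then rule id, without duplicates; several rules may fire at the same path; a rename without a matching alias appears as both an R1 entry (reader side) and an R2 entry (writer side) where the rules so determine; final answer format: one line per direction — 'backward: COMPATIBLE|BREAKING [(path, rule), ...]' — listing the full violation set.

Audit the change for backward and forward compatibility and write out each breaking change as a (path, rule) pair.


backward: COMPATIBLE []; forward: BREAKING [(scores, R1), (signature, R1)]

arrows below run writer -> reader for Device
backward on Device — v2 reading data written by v1:
  severity <- severity (Color -> Color, writer required)
  weight <- weight (float32 -> float32, writer required)
  version <- version (int32 -> int32, writer optional)
  latitude <- latitude (float32 -> float32, writer required)
  writer field scores has no reader counterpart
  writer field notes has no reader counterpart
  writer field signature has no reader counterpart
  nothing fires on Device: backward is COMPATIBLE
forward on Device — v1 reading data written by v2:
  severity <- severity (Color -> Color, writer required)
  scores has no writer counterpart
  notes has no writer counterpart
  weight <- weight (float32 -> float32, writer required)
  version <- version (int32 -> int32, writer optional)
  latitude <- latitude (float32 -> float32, writer required)
  signature has no writer counterpart
  R1 fires at scores
  R1 fires at signature
  => forward verdict for Device: BREAKING, 2 violation(s)


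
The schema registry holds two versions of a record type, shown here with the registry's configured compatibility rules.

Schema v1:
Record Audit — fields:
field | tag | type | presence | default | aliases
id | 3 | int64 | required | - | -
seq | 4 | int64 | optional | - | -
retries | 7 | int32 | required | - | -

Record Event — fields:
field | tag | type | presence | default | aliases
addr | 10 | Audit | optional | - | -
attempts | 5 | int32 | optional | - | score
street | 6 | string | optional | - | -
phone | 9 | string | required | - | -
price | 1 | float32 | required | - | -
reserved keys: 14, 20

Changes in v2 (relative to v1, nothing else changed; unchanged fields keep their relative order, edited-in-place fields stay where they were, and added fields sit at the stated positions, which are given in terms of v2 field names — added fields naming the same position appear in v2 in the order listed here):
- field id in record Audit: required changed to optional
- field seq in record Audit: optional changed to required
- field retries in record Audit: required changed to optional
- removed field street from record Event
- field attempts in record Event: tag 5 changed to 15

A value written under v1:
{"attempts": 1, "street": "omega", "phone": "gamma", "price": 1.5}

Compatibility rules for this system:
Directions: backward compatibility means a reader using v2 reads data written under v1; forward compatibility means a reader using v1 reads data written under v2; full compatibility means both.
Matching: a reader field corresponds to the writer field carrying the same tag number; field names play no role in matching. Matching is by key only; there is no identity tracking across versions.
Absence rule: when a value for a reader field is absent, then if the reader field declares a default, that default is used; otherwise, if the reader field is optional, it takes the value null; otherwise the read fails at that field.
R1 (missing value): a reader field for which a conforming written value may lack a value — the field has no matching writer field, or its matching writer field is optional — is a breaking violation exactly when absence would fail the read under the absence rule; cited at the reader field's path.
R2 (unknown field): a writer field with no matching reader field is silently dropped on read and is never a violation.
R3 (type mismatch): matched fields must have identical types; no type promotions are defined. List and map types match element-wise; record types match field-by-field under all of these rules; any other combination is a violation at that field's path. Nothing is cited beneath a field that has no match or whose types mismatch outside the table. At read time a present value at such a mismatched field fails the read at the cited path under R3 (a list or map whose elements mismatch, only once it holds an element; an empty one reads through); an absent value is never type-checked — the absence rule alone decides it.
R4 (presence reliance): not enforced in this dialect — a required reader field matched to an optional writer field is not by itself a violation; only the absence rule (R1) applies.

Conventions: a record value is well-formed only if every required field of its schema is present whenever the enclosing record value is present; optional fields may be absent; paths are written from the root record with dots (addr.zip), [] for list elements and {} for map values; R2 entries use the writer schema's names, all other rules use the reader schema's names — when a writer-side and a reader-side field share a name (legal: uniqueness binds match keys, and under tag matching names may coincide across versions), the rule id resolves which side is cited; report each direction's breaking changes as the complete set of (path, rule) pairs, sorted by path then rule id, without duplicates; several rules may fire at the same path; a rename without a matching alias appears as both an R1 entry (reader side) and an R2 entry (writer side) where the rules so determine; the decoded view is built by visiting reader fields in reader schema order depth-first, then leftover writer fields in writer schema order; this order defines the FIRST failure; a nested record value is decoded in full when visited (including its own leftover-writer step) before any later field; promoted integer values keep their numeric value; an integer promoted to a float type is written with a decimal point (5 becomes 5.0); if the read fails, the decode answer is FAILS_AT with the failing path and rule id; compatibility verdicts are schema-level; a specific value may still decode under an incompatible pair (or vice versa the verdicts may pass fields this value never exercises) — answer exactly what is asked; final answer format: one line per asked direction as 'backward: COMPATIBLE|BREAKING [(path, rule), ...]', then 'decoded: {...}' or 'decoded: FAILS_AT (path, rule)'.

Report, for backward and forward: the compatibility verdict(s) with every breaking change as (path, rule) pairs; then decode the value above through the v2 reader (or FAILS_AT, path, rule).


the writer's type comes first in each Event pair
checking backward for Event: reader v2 against writer v1:
  addr: Audit -> Audit, writer optional; from addr
  attempts: no writer-side match
  phone: string -> string, writer required; from phone
  price: float32 -> float32, writer required; from price
  writer field attempts has no reader counterpart
  writer field street has no reader counterpart
  addr.id: int64 -> int64, writer required; from addr.id
  addr.seq: int64 -> int64, writer optional; from addr.seq
  addr.retries: int32 -> int32, writer required; from addr.retries
  breaking: (addr.seq, R1)
  => backward: BREAKING (1)
checking forward for Event: reader v1 against writer v2:
  addr: Audit -> Audit, writer optional; from addr
  attempts: no writer-side match
  street: no writer-side match
  phone: string -> string, writer required; from phone
  price: float32 -> float32, writer required; from price
  writer field attempts has no reader counterpart
  addr.id: int64 -> int64, writer optional; from addr.id
  addr.seq: int64 -> int64, writer required; from addr.seq
  addr.retries: int32 -> int32, writer optional; from addr.retries
  breaking: (addr.id, R1)
  breaking: (addr.retries, R1)
  => forward: BREAKING (2)
migrating the Event value to v2:
  addr := null (absent, optional -> null)
  attempts := null (absent, optional -> null)
  phone := "gamma"
  price := 1.5
  writer attempts: unknown -> dropped
  writer street: unknown -> dropped
  => decoded: {"addr": null, "attempts": null, "phone": "gamma", "price": 1.5}

backward: BREAKING [(addr.seq, R1)]; forward: BREAKING [(addr.id, R1), (addr.retries, R1)]; decoded: {"addr": null, "attempts": null, "phone": "gamma", "price": 1.5}
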